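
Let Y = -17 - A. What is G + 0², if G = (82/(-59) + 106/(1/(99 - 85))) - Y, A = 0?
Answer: 88477/59 ≈ 1499.6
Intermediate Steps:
Y = -17 (Y = -17 - 1*0 = -17 + 0 = -17)
G = 88477/59 (G = (82/(-59) + 106/(1/(99 - 85))) - 1*(-17) = (82*(-1/59) + 106/(1/14)) + 17 = (-82/59 + 106/(1/14)) + 17 = (-82/59 + 106*14) + 17 = (-82/59 + 1484) + 17 = 87474/59 + 17 = 88477/59 ≈ 1499.6)
G + 0² = 88477/59 + 0² = 88477/59 + 0 = 88477/59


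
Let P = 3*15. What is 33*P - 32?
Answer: 1453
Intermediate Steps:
P = 45
33*P - 32 = 33*45 - 32 = 1485 - 32 = 1453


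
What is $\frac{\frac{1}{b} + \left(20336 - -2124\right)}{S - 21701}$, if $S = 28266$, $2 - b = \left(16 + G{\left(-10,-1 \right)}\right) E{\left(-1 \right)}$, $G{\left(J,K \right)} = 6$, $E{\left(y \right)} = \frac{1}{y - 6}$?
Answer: $\frac{808567}{236340} \approx 3.4212$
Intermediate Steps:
$E{\left(y \right)} = \frac{1}{-6 + y}$
$b = \frac{36}{7}$ ($b = 2 - \frac{16 + 6}{-6 - 1} = 2 - \frac{22}{-7} = 2 - 22 \left(- \frac{1}{7}\right) = 2 - - \frac{22}{7} = 2 + \frac{22}{7} = \frac{36}{7} \approx 5.1429$)
$\frac{\frac{1}{b} + \left(20336 - -2124\right)}{S - 21701} = \frac{\frac{1}{\frac{36}{7}} + \left(20336 - -2124\right)}{28266 - 21701} = \frac{\frac{7}{36} + \left(20336 + 2124\right)}{6565} = \left(\frac{7}{36} + 22460\right) \frac{1}{6565} = \frac{808567}{36} \cdot \frac{1}{6565} = \frac{808567}{236340}$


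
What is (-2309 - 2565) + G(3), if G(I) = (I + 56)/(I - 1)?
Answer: -9689/2 ≈ -4844.5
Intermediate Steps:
G(I) = (56 + I)/(-1 + I)
(-2309 - 2565) + G(3) = (-2309 - 2565) + (56 + 3)/(-1 + 3) = -4874 + 59/2 = -9689/2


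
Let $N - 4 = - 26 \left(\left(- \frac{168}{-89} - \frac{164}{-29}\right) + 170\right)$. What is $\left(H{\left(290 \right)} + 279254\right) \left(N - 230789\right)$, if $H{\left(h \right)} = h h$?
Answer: $- \frac{220763088975642}{2581} \approx -8.5534 \cdot 10^{10}$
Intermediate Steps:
$N = - \frac{11903864}{2581}$ ($N = 4 - 26 \left(\left(- \frac{168}{-89} - \frac{164}{-29}\right) + 170\right) = 4 - 26 \left(\left(\left(-168\right) \left(- \frac{1}{89}\right) - - \frac{164}{29}\right) + 170\right) = 4 - 26 \left(\left(\frac{168}{89} + \frac{164}{29}\right) + 170\right) = 4 - 26 \left(\frac{19468}{2581} + 170\right) = 4 - \frac{11914188}{2581} = - \frac{11903864}{2581} \approx -4612.1$)
$H{\left(h \right)} = h^{2}$
$\left(H{\left(290 \right)} + 279254\right) \left(N - 230789\right) = \left(290^{2} + 279254\right) \left(- \frac{11903864}{2581} - 230789\right) = \left(84100 + 279254\right) \left(- \frac{607570273}{2581}\right) = 363354 \left(- \frac{607570273}{2581}\right) = - \frac{220763088975642}{2581}$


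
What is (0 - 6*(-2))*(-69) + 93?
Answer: -735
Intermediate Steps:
(0 - 6*(-2))*(-69) + 93 = (0 + 12)*(-69) + 93 = 12*(-69) + 93 = -828 + 93 = -735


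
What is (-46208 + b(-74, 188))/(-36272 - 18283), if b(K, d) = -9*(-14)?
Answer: 46082/54555 ≈ 0.84469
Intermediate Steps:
b(K, d) = 126
(-46208 + b(-74, 188))/(-36272 - 18283) = (-46208 + 126)/(-36272 - 18283) = -46082/(-54555) = -46082*(-1/54555) = 46082/54555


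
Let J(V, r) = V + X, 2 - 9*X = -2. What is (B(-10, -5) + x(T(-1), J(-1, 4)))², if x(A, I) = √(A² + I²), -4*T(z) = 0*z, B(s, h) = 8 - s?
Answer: 27889/81 ≈ 344.31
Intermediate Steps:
X = 4/9 (X = 2/9 - ⅑*(-2) = 2/9 + 2/9 = 4/9 ≈ 0.44444)
T(z) = 0 (T(z) = -0*z = -¼*0 = 0)
J(V, r) = 4/9 + V (J(V, r) = V + 4/9 = 4/9 + V)
(B(-10, -5) + x(T(-1), J(-1, 4)))² = ((8 - 1*(-10)) + √(0² + (4/9 - 1)²))² = ((8 + 10) + √(0 + (-5/9)²))² = (18 + √(0 + 25/81))² = (18 + √(25/81))² = (18 + 5/9)² = (167/9)² = 27889/81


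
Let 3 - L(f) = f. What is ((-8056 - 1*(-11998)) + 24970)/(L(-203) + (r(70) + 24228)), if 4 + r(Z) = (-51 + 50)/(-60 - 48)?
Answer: 240192/202957 ≈ 1.1835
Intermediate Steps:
L(f) = 3 - f
r(Z) = -431/108 (r(Z) = -4 + (-51 + 50)/(-60 - 48) = -4 - 1/(-108) = -4 - 1*(-1/108) = -4 + 1/108 = -431/108)
((-8056 - 1*(-11998)) + 24970)/(L(-203) + (r(70) + 24228)) = ((-8056 - 1*(-11998)) + 24970)/((3 - 1*(-203)) + (-431/108 + 24228)) = ((-8056 + 11998) + 24970)/((3 + 203) + 2616193/108) = (3942 + 24970)/(206 + 2616193/108) = 28912/(2638441/108) = 28912*(108/2638441) = 240192/202957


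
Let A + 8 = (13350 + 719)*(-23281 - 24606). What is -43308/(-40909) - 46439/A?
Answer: 29179461287039/27561301929799 ≈ 1.0587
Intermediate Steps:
A = -673722211 (A = -8 + (13350 + 719)*(-23281 - 24606) = -8 + 14069*(-47887) = -8 - 673722203 = -673722211)
-43308/(-40909) - 46439/A = -43308/(-40909) - 46439/(-673722211) = -43308*(-1/40909) - 46439*(-1/673722211) = 43308/40909 + 46439/673722211 = 29179461287039/27561301929799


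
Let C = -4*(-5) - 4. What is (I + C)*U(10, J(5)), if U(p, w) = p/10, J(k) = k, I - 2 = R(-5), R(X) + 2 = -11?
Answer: 5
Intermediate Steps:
R(X) = -13 (R(X) = -2 - 11 = -13)
I = -11 (I = 2 - 13 = -11)
U(p, w) = p/10 (U(p, w) = p*(1/10) = p/10)
C = 16 (C = 20 - 4 = 16)
(I + C)*U(10, J(5)) = (-11 + 16)*((1/10)*10) = 5*1 = 5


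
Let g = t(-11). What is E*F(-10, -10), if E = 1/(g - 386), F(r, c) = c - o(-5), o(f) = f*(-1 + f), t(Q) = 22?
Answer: 10/91 ≈ 0.10989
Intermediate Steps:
g = 22
F(r, c) = -30 + c (F(r, c) = c - (-5)*(-1 - 5) = c - (-5)*(-6) = c - 1*30 = c - 30 = -30 + c)
E = -1/364 (E = 1/(22 - 386) = 1/(-364) = -1/364 ≈ -0.0027473)
E*F(-10, -10) = -(-30 - 10)/364 = -1/364*(-40) = 10/91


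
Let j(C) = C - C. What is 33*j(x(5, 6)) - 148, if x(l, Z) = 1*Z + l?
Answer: -148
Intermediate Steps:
x(l, Z) = Z + l
j(C) = 0
33*j(x(5, 6)) - 148 = 33*0 - 148 = 0 - 148 = -148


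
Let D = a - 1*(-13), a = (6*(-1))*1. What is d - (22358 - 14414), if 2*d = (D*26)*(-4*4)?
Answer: -9400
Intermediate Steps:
a = -6 (a = -6*1 = -6)
D = 7 (D = -6 - 1*(-13) = -6 + 13 = 7)
d = -1456 (d = ((7*26)*(-4*4))/2 = (182*(-16))/2 = (1/2)*(-2912) = -1456)
d - (22358 - 14414) = -1456 - (22358 - 14414) = -1456 - 1*7944 = -1456 - 7944 = -9400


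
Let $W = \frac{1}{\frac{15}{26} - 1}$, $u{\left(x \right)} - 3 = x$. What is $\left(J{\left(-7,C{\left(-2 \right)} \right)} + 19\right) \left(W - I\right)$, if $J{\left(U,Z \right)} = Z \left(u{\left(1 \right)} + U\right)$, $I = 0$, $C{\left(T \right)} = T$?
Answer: $- \frac{650}{11} \approx -59.091$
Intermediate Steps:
$u{\left(x \right)} = 3 + x$
$J{\left(U,Z \right)} = Z \left(4 + U\right)$ ($J{\left(U,Z \right)} = Z \left(\left(3 + 1\right) + U\right) = Z \left(4 + U\right)$)
$W = - \frac{26}{11}$ ($W = \frac{1}{15 \cdot \frac{1}{26} - 1} = \frac{1}{\frac{15}{26} - 1} = \frac{1}{- \frac{11}{26}} = - \frac{26}{11} \approx -2.3636$)
$\left(J{\left(-7,C{\left(-2 \right)} \right)} + 19\right) \left(W - I\right) = \left(- 2 \left(4 - 7\right) + 19\right) \left(- \frac{26}{11} - 0\right) = \left(\left(-2\right) \left(-3\right) + 19\right) \left(- \frac{26}{11} + 0\right) = \left(6 + 19\right) \left(- \frac{26}{11}\right) = 25 \left(- \frac{26}{11}\right) = - \frac{650}{11}$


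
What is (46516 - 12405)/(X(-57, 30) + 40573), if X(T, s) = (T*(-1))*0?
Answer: 34111/40573 ≈ 0.84073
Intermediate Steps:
X(T, s) = 0 (X(T, s) = -T*0 = 0)
(46516 - 12405)/(X(-57, 30) + 40573) = (46516 - 12405)/(0 + 40573) = 34111/40573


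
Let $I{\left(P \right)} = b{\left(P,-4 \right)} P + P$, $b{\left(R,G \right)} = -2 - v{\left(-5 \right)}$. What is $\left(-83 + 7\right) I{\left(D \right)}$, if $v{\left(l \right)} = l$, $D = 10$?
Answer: $-3040$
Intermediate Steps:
$b{\left(R,G \right)} = 3$ ($b{\left(R,G \right)} = -2 - -5 = -2 + 5 = 3$)
$I{\left(P \right)} = 4 P$ ($I{\left(P \right)} = 3 P + P = 4 P$)
$\left(-83 + 7\right) I{\left(D \right)} = \left(-83 + 7\right) 4 \cdot 10 = \left(-76\right) 40 = -3040$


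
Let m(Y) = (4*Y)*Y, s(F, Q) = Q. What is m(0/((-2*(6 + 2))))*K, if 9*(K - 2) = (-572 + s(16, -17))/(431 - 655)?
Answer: 0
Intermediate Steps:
m(Y) = 4*Y**2
K = 4621/2016 (K = 2 + ((-572 - 17)/(431 - 655))/9 = 2 + (-589/(-224))/9 = 2 + (-589*(-1/224))/9 = 2 + (1/9)*(589/224) = 2 + 589/2016 = 4621/2016 ≈ 2.2922)
m(0/((-2*(6 + 2))))*K = (4*(0/((-2*(6 + 2))))**2)*(4621/2016) = (4*(0/((-2*8)))**2)*(4621/2016) = (4*(0/(-16))**2)*(4621/2016) = (4*(0*(-1/16))**2)*(4621/2016) = (4*0**2)*(4621/2016) = (4*0)*(4621/2016) = 0*(4621/2016) = 0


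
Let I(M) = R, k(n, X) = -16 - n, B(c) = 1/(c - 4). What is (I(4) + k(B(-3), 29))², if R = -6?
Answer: 23409/49 ≈ 477.73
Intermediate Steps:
B(c) = 1/(-4 + c)
I(M) = -6
(I(4) + k(B(-3), 29))² = (-6 + (-16 - 1/(-4 - 3)))² = (-6 + (-16 - 1/(-7)))² = (-6 + (-16 - 1*(-⅐)))² = (-6 + (-16 + ⅐))² = (-6 - 111/7)² = (-153/7)² = 23409/49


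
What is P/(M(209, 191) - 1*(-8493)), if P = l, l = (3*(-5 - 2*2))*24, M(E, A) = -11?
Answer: -324/4241 ≈ -0.076397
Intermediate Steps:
l = -648 (l = (3*(-5 - 4))*24 = (3*(-9))*24 = -27*24 = -648)
P = -648
P/(M(209, 191) - 1*(-8493)) = -648/(-11 - 1*(-8493)) = -648/(-11 + 8493) = -648/8482 = -648*1/8482 = -324/4241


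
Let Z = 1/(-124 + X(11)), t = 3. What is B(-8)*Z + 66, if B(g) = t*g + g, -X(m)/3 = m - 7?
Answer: 1126/17 ≈ 66.235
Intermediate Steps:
X(m) = 21 - 3*m (X(m) = -3*(m - 7) = -3*(-7 + m) = 21 - 3*m)
B(g) = 4*g (B(g) = 3*g + g = 4*g)
Z = -1/136 (Z = 1/(-124 + (21 - 3*11)) = 1/(-124 + (21 - 33)) = 1/(-124 - 12) = 1/(-136) = -1/136 ≈ -0.0073529)
B(-8)*Z + 66 = (4*(-8))*(-1/136) + 66 = -32*(-1/136) + 66 = 4/17 + 66 = 1126/17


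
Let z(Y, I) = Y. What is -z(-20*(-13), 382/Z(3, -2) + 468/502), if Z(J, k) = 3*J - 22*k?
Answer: -260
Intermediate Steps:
Z(J, k) = -22*k + 3*J
-z(-20*(-13), 382/Z(3, -2) + 468/502) = -(-20)*(-13) = -1*260 = -260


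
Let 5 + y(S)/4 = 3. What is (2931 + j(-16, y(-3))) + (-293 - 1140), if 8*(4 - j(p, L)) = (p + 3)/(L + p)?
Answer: 288371/192 ≈ 1501.9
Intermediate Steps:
y(S) = -8 (y(S) = -20 + 4*3 = -20 + 12 = -8)
j(p, L) = 4 - (3 + p)/(8*(L + p)) (j(p, L) = 4 - (p + 3)/(8*(L + p)) = 4 - (3 + p)/(8*(L + p)))
(2931 + j(-16, y(-3))) + (-293 - 1140) = (2931 + (-3 + 31*(-16) + 32*(-8))/(8*(-8 - 16))) + (-293 - 1140) = (2931 + (⅛)*(-3 - 496 - 256)/(-24)) - 1433 = (2931 + (⅛)*(-1/24)*(-755)) - 1433 = (2931 + 755/192) - 1433 = 563507/192 - 1433 = 288371/192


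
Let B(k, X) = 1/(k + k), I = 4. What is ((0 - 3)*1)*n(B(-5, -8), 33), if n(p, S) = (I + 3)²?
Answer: -147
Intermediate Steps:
B(k, X) = 1/(2*k)
n(p, S) = 49 (n(p, S) = (4 + 3)² = 7² = 49)
((0 - 3)*1)*n(B(-5, -8), 33) = ((0 - 3)*1)*49 = -3*1*49 = -3*49 = -147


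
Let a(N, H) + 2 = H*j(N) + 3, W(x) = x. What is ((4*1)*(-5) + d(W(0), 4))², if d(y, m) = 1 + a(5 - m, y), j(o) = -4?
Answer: 324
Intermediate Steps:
a(N, H) = 1 - 4*H (a(N, H) = -2 + (H*(-4) + 3) = -2 + (-4*H + 3) = -2 + (3 - 4*H) = 1 - 4*H)
d(y, m) = 2 - 4*y (d(y, m) = 1 + (1 - 4*y) = 2 - 4*y)
((4*1)*(-5) + d(W(0), 4))² = ((4*1)*(-5) + (2 - 4*0))² = (4*(-5) + (2 + 0))² = (-20 + 2)² = (-18)² = 324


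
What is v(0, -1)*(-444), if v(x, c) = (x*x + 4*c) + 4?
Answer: 0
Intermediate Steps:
v(x, c) = 4 + x**2 + 4*c (v(x, c) = (x**2 + 4*c) + 4 = 4 + x**2 + 4*c)
v(0, -1)*(-444) = (4 + 0**2 + 4*(-1))*(-444) = (4 + 0 - 4)*(-444) = 0*(-444) = 0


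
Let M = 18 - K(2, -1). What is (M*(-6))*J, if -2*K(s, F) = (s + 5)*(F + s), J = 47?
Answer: -6063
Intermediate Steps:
K(s, F) = -(5 + s)*(F + s)/2 (K(s, F) = -(s + 5)*(F + s)/2 = -(5 + s)*(F + s)/2)
M = 43/2 (M = 18 - (-5/2*(-1) - 5/2*2 - 1/2*2**2 - 1/2*(-1)*2) = 18 - (5/2 - 5 - 1/2*4 + 1) = 18 - (5/2 - 5 - 2 + 1) = 18 - 1*(-7/2) = 18 + 7/2 = 43/2 ≈ 21.500)
(M*(-6))*J = ((43/2)*(-6))*47 = -129*47 = -6063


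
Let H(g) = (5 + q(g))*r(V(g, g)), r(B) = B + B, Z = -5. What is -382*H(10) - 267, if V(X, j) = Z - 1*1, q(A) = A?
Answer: 68493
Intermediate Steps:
V(X, j) = -6 (V(X, j) = -5 - 1*1 = -5 - 1 = -6)
r(B) = 2*B
H(g) = -60 - 12*g (H(g) = (5 + g)*(2*(-6)) = (5 + g)*(-12) = -60 - 12*g)
-382*H(10) - 267 = -382*(-60 - 12*10) - 267 = -382*(-60 - 120) - 267 = -382*(-180) - 267 = 68760 - 267 = 68493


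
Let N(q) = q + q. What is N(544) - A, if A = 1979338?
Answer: -1978250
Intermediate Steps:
N(q) = 2*q
N(544) - A = 2*544 - 1*1979338 = 1088 - 1979338 = -1978250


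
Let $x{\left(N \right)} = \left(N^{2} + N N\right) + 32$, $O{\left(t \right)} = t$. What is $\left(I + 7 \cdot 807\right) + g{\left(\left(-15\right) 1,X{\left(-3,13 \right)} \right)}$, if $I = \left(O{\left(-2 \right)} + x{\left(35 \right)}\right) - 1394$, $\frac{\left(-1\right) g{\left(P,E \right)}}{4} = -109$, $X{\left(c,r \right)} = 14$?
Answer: $7171$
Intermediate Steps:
$x{\left(N \right)} = 32 + 2 N^{2}$ ($x{\left(N \right)} = \left(N^{2} + N^{2}\right) + 32 = 2 N^{2} + 32 = 32 + 2 N^{2}$)
$g{\left(P,E \right)} = 436$ ($g{\left(P,E \right)} = \left(-4\right) \left(-109\right) = 436$)
$I = 1086$ ($I = \left(-2 + \left(32 + 2 \cdot 35^{2}\right)\right) - 1394 = \left(-2 + \left(32 + 2 \cdot 1225\right)\right) - 1394 = \left(-2 + \left(32 + 2450\right)\right) - 1394 = \left(-2 + 2482\right) - 1394 = 2480 - 1394 = 1086$)
$\left(I + 7 \cdot 807\right) + g{\left(\left(-15\right) 1,X{\left(-3,13 \right)} \right)} = \left(1086 + 7 \cdot 807\right) + 436 = \left(1086 + 5649\right) + 436 = 6735 + 436 = 7171$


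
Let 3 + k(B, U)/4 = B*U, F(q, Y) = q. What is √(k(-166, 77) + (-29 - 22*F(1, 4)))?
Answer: I*√51191 ≈ 226.25*I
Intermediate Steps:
k(B, U) = -12 + 4*B*U (k(B, U) = -12 + 4*(B*U) = -12 + 4*B*U)
√(k(-166, 77) + (-29 - 22*F(1, 4))) = √((-12 + 4*(-166)*77) + (-29 - 22*1)) = √((-12 - 51128) + (-29 - 22)) = √(-51140 - 51) = √(-51191) = I*√51191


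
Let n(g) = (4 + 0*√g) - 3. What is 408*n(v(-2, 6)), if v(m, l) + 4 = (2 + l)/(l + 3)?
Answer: 408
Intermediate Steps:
v(m, l) = -4 + (2 + l)/(3 + l) (v(m, l) = -4 + (2 + l)/(l + 3) = -4 + (2 + l)/(3 + l))
n(g) = 1 (n(g) = (4 + 0) - 3 = 4 - 3 = 1)
408*n(v(-2, 6)) = 408*1 = 408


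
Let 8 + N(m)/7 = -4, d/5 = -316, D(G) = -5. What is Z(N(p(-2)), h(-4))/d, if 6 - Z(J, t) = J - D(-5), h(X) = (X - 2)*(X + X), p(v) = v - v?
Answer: -17/316 ≈ -0.053797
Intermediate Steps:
p(v) = 0
d = -1580 (d = 5*(-316) = -1580)
N(m) = -84 (N(m) = -56 + 7*(-4) = -56 - 28 = -84)
h(X) = 2*X*(-2 + X) (h(X) = (-2 + X)*(2*X) = 2*X*(-2 + X))
Z(J, t) = 1 - J (Z(J, t) = 6 - (J - 1*(-5)) = 6 - (J + 5) = 6 - (5 + J) = 6 + (-5 - J) = 1 - J)
Z(N(p(-2)), h(-4))/d = (1 - 1*(-84))/(-1580) = (1 + 84)*(-1/1580) = 85*(-1/1580) = -17/316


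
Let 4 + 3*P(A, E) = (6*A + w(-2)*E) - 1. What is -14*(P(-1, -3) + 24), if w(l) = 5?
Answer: -644/3 ≈ -214.67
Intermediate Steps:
P(A, E) = -5/3 + 2*A + 5*E/3 (P(A, E) = -4/3 + ((6*A + 5*E) - 1)/3 = -4/3 + ((5*E + 6*A) - 1)/3 = -4/3 + (-1 + 5*E + 6*A)/3 = -4/3 + (-⅓ + 2*A + 5*E/3) = -5/3 + 2*A + 5*E/3)
-14*(P(-1, -3) + 24) = -14*((-5/3 + 2*(-1) + (5/3)*(-3)) + 24) = -14*((-5/3 - 2 - 5) + 24) = -14*(-26/3 + 24) = -14*46/3 = -644/3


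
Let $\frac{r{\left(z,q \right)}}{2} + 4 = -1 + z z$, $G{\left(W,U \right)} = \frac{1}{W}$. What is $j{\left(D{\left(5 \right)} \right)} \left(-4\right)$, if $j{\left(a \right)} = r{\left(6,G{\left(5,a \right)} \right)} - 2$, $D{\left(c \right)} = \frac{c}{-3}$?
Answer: $-240$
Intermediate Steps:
$D{\left(c \right)} = - \frac{c}{3}$ ($D{\left(c \right)} = c \left(- \frac{1}{3}\right) = - \frac{c}{3}$)
$r{\left(z,q \right)} = -10 + 2 z^{2}$ ($r{\left(z,q \right)} = -8 + 2 \left(-1 + z z\right) = -8 + 2 \left(-1 + z^{2}\right) = -8 + \left(-2 + 2 z^{2}\right) = -10 + 2 z^{2}$)
$j{\left(a \right)} = 60$ ($j{\left(a \right)} = \left(-10 + 2 \cdot 6^{2}\right) - 2 = \left(-10 + 2 \cdot 36\right) - 2 = \left(-10 + 72\right) - 2 = 62 - 2 = 60$)
$j{\left(D{\left(5 \right)} \right)} \left(-4\right) = 60 \left(-4\right) = -240$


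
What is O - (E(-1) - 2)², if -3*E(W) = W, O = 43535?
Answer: 391790/9 ≈ 43532.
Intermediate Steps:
E(W) = -W/3
O - (E(-1) - 2)² = 43535 - (-⅓*(-1) - 2)² = 43535 - (⅓ - 2)² = 43535 - (-5/3)² = 43535 - 1*25/9 = 43535 - 25/9 = 391790/9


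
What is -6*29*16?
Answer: -2784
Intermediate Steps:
-6*29*16 = -174*16 = -2784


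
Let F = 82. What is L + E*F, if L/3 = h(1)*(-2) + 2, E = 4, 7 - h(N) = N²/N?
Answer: 298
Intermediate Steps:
h(N) = 7 - N (h(N) = 7 - N²/N = 7 - N)
L = -30 (L = 3*((7 - 1*1)*(-2) + 2) = 3*((7 - 1)*(-2) + 2) = 3*(6*(-2) + 2) = 3*(-12 + 2) = 3*(-10) = -30)
L + E*F = -30 + 4*82 = -30 + 328 = 298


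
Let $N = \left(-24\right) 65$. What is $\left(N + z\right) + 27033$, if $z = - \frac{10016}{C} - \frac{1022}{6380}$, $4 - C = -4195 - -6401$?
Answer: $\frac{89481428779}{3512190} \approx 25477.0$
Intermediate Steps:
$N = -1560$
$C = -2202$ ($C = 4 - \left(-4195 - -6401\right) = 4 - \left(-4195 + 6401\right) = 4 - 2206 = -2202$)
$z = \frac{15412909}{3512190}$ ($z = - \frac{10016}{-2202} - \frac{1022}{6380} = \left(-10016\right) \left(- \frac{1}{2202}\right) - \frac{511}{3190} = \frac{5008}{1101} - \frac{511}{3190} = \frac{15412909}{3512190} \approx 4.3884$)
$\left(N + z\right) + 27033 = \left(-1560 + \frac{15412909}{3512190}\right) + 27033 = - \frac{5463603491}{3512190} + 27033 = \frac{89481428779}{3512190}$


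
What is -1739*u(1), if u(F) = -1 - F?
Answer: 3478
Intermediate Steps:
-1739*u(1) = -1739*(-1 - 1*1) = -1739*(-1 - 1) = -1739*(-2) = 3478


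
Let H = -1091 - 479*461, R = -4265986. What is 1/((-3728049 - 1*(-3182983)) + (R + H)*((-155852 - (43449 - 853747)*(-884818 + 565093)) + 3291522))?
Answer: 1/1162676489784087414 ≈ 8.6008e-19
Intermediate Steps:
H = -221910 (H = -1091 - 220819 = -221910)
1/((-3728049 - 1*(-3182983)) + (R + H)*((-155852 - (43449 - 853747)*(-884818 + 565093)) + 3291522)) = 1/((-3728049 - 1*(-3182983)) + (-4265986 - 221910)*((-155852 - (43449 - 853747)*(-884818 + 565093)) + 3291522)) = 1/((-3728049 + 3182983) - 4487896*((-155852 - (-810298)*(-319725)) + 3291522)) = 1/(-545066 - 4487896*((-155852 - 1*259072528050) + 3291522)) = 1/(-545066 - 4487896*((-155852 - 259072528050) + 3291522)) = 1/(-545066 - 4487896*(-259072683902 + 3291522)) = 1/(-545066 - 4487896*(-259069392380)) = 1/(-545066 + 1162676489784632480) = 1/1162676489784087414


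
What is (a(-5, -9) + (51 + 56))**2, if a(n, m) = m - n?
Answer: 10609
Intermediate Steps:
(a(-5, -9) + (51 + 56))**2 = ((-9 - 1*(-5)) + (51 + 56))**2 = ((-9 + 5) + 107)**2 = (-4 + 107)**2 = 103**2 = 10609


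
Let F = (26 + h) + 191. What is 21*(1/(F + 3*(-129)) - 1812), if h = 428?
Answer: -3272465/86 ≈ -38052.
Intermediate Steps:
F = 645 (F = (26 + 428) + 191 = 454 + 191 = 645)
21*(1/(F + 3*(-129)) - 1812) = 21*(1/(645 + 3*(-129)) - 1812) = 21*(1/(645 - 387) - 1812) = 21*(1/258 - 1812) = 21*(-467495/258) = -3272465/86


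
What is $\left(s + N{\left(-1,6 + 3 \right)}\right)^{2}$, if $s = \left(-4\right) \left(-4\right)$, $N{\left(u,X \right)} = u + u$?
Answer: $196$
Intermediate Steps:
$N{\left(u,X \right)} = 2 u$
$s = 16$
$\left(s + N{\left(-1,6 + 3 \right)}\right)^{2} = \left(16 + 2 \left(-1\right)\right)^{2} = \left(16 - 2\right)^{2} = 14^{2} = 196$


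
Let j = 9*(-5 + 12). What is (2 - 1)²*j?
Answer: 63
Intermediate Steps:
j = 63 (j = 9*7 = 63)
(2 - 1)²*j = (2 - 1)²*63 = 1²*63 = 1*63 = 63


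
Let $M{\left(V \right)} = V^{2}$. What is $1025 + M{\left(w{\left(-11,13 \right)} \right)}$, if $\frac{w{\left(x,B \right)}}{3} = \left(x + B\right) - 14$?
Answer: $2321$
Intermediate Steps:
$w{\left(x,B \right)} = -42 + 3 B + 3 x$ ($w{\left(x,B \right)} = 3 \left(\left(x + B\right) - 14\right) = 3 \left(\left(B + x\right) - 14\right) = 3 \left(-14 + B + x\right) = -42 + 3 B + 3 x$)
$1025 + M{\left(w{\left(-11,13 \right)} \right)} = 1025 + \left(-42 + 3 \cdot 13 + 3 \left(-11\right)\right)^{2} = 1025 + \left(-42 + 39 - 33\right)^{2} = 1025 + \left(-36\right)^{2} = 1025 + 1296 = 2321$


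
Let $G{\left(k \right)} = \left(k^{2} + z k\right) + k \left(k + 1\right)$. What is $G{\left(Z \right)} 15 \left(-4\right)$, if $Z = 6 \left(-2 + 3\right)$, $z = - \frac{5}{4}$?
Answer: $-4230$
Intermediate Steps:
$z = - \frac{5}{4}$ ($z = \left(-5\right) \frac{1}{4} = - \frac{5}{4} \approx -1.25$)
$Z = 6$ ($Z = 6 \cdot 1 = 6$)
$G{\left(k \right)} = k^{2} - \frac{5 k}{4} + k \left(1 + k\right)$ ($G{\left(k \right)} = \left(k^{2} - \frac{5 k}{4}\right) + k \left(k + 1\right) = \left(k^{2} - \frac{5 k}{4}\right) + k \left(1 + k\right) = k^{2} - \frac{5 k}{4} + k \left(1 + k\right)$)
$G{\left(Z \right)} 15 \left(-4\right) = \frac{1}{4} \cdot 6 \left(-1 + 8 \cdot 6\right) 15 \left(-4\right) = \frac{1}{4} \cdot 6 \left(-1 + 48\right) 15 \left(-4\right) = \frac{1}{4} \cdot 6 \cdot 47 \cdot 15 \left(-4\right) = \frac{141}{2} \cdot 15 \left(-4\right) = \frac{2115}{2} \left(-4\right) = -4230$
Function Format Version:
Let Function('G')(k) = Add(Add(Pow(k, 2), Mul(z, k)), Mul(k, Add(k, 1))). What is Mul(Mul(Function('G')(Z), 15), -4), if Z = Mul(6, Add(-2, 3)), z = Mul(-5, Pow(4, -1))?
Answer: -4230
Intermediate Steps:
z = Rational(-5, 4) (z = Mul(-5, Rational(1, 4)) = Rational(-5, 4) ≈ -1.2500)
Z = 6 (Z = Mul(6, 1) = 6)
Function('G')(k) = Add(Pow(k, 2), Mul(Rational(-5, 4), k), Mul(k, Add(1, k))) (Function('G')(k) = Add(Add(Pow(k, 2), Mul(Rational(-5, 4), k)), Mul(k, Add(k, 1))) = Add(Add(Pow(k, 2), Mul(Rational(-5, 4), k)), Mul(k, Add(1, k))) = Add(Pow(k, 2), Mul(Rational(-5, 4), k), Mul(k, Add(1, k))))
Mul(Mul(Function('G')(Z), 15), -4) = Mul(Mul(Mul(Rational(1, 4), 6, Add(-1, Mul(8, 6))), 15), -4) = Mul(Mul(Mul(Rational(1, 4), 6, Add(-1, 48)), 15), -4) = Mul(Mul(Mul(Rational(1, 4), 6, 47), 15), -4) = Mul(Mul(Rational(141, 2), 15), -4) = Mul(Rational(2115, 2), -4) = -4230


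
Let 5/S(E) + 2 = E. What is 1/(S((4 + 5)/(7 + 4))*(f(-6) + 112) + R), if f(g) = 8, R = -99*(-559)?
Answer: 13/712833 ≈ 1.8237e-5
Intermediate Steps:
S(E) = 5/(-2 + E)
R = 55341
1/(S((4 + 5)/(7 + 4))*(f(-6) + 112) + R) = 1/((5/(-2 + (4 + 5)/(7 + 4)))*(8 + 112) + 55341) = 1/((5/(-2 + 9/11))*120 + 55341) = 1/((5/(-13/11))*120 + 55341) = 1/((5*(-11/13))*120 + 55341) = 1/(-55/13*120 + 55341) = 1/(-6600/13 + 55341) = 1/(712833/13) = 13/712833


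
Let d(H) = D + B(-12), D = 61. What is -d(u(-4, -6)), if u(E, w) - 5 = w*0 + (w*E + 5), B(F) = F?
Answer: -49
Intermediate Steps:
u(E, w) = 10 + E*w (u(E, w) = 5 + (w*0 + (w*E + 5)) = 5 + (0 + (E*w + 5)) = 5 + (0 + (5 + E*w)) = 5 + (5 + E*w) = 10 + E*w)
d(H) = 49 (d(H) = 61 - 12 = 49)
-d(u(-4, -6)) = -1*49 = -49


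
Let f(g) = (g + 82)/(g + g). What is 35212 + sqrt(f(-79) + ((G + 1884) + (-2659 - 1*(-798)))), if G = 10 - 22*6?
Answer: 35212 + I*sqrt(2471910)/158 ≈ 35212.0 + 9.9508*I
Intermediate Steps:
G = -122 (G = 10 - 132 = -122)
f(g) = (82 + g)/(2*g) (f(g) = (82 + g)/((2*g)) = (82 + g)*(1/(2*g)) = (82 + g)/(2*g))
35212 + sqrt(f(-79) + ((G + 1884) + (-2659 - 1*(-798)))) = 35212 + sqrt((1/2)*(82 - 79)/(-79) + ((-122 + 1884) + (-2659 - 1*(-798)))) = 35212 + sqrt((1/2)*(-1/79)*3 + (1762 + (-2659 + 798))) = 35212 + sqrt(-3/158 + (1762 - 1861)) = 35212 + sqrt(-3/158 - 99) = 35212 + sqrt(-15645/158) = 35212 + I*sqrt(2471910)/158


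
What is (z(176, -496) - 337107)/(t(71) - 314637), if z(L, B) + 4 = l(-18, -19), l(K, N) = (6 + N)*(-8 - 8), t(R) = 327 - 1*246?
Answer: 112301/104852 ≈ 1.0710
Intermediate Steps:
t(R) = 81 (t(R) = 327 - 246 = 81)
l(K, N) = -96 - 16*N (l(K, N) = (6 + N)*(-16) = -96 - 16*N)
z(L, B) = 204 (z(L, B) = -4 + (-96 - 16*(-19)) = -4 + (-96 + 304) = -4 + 208 = 204)
(z(176, -496) - 337107)/(t(71) - 314637) = (204 - 337107)/(81 - 314637) = -336903/(-314556) = -336903*(-1/314556) = 112301/104852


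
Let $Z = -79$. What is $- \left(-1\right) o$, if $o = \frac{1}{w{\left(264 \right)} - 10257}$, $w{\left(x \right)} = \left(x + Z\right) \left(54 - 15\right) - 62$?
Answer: $- \frac{1}{3104} \approx -0.00032216$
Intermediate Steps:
$w{\left(x \right)} = -3143 + 39 x$ ($w{\left(x \right)} = \left(x - 79\right) \left(54 - 15\right) - 62 = \left(-79 + x\right) 39 - 62 = \left(-3081 + 39 x\right) - 62 = -3143 + 39 x$)
$o = - \frac{1}{3104}$ ($o = \frac{1}{\left(-3143 + 39 \cdot 264\right) - 10257} = \frac{1}{\left(-3143 + 10296\right) - 10257} = \frac{1}{7153 - 10257} = \frac{1}{-3104} = - \frac{1}{3104} \approx -0.00032216$)
$- \left(-1\right) o = - \frac{\left(-1\right) \left(-1\right)}{3104} = \left(-1\right) \frac{1}{3104} = - \frac{1}{3104}$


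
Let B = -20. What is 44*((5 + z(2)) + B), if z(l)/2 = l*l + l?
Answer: -132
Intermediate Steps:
z(l) = 2*l + 2*l**2 (z(l) = 2*(l*l + l) = 2*(l**2 + l) = 2*(l + l**2) = 2*l + 2*l**2)
44*((5 + z(2)) + B) = 44*((5 + 2*2*(1 + 2)) - 20) = 44*((5 + 2*2*3) - 20) = 44*((5 + 12) - 20) = 44*(17 - 20) = 44*(-3) = -132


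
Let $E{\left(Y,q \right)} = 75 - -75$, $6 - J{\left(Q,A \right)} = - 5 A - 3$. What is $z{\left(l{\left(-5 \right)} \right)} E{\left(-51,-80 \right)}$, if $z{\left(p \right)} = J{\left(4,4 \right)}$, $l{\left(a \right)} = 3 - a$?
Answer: $4350$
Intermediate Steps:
$J{\left(Q,A \right)} = 9 + 5 A$ ($J{\left(Q,A \right)} = 6 - \left(- 5 A - 3\right) = 6 - \left(-3 - 5 A\right) = 6 + \left(3 + 5 A\right) = 9 + 5 A$)
$z{\left(p \right)} = 29$ ($z{\left(p \right)} = 9 + 5 \cdot 4 = 9 + 20 = 29$)
$E{\left(Y,q \right)} = 150$ ($E{\left(Y,q \right)} = 75 + 75 = 150$)
$z{\left(l{\left(-5 \right)} \right)} E{\left(-51,-80 \right)} = 29 \cdot 150 = 4350$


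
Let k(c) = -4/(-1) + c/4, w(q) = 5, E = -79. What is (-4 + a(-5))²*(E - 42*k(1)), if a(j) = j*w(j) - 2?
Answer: -494915/2 ≈ -2.4746e+5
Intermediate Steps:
a(j) = -2 + 5*j (a(j) = j*5 - 2 = 5*j - 2 = -2 + 5*j)
k(c) = 4 + c/4 (k(c) = -4*(-1) + c*(¼) = 4 + c/4)
(-4 + a(-5))²*(E - 42*k(1)) = (-4 + (-2 + 5*(-5)))²*(-79 - 42*(4 + (¼)*1)) = (-4 + (-2 - 25))²*(-79 - 42*(4 + ¼)) = (-4 - 27)²*(-79 - 42*17/4) = (-31)²*(-79 - 357/2) = 961*(-515/2) = -494915/2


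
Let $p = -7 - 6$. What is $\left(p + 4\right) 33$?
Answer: $-297$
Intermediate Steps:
$p = -13$ ($p = -7 - 6 = -13$)
$\left(p + 4\right) 33 = \left(-13 + 4\right) 33 = \left(-9\right) 33 = -297$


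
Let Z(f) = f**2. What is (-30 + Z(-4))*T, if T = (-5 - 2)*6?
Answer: 588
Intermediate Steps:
T = -42 (T = -7*6 = -42)
(-30 + Z(-4))*T = (-30 + (-4)**2)*(-42) = (-30 + 16)*(-42) = -14*(-42) = 588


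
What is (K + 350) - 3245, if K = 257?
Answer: -2638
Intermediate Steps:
(K + 350) - 3245 = (257 + 350) - 3245 = 607 - 3245 = -2638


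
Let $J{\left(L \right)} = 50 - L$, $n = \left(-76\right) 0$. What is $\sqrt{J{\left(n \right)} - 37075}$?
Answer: $5 i \sqrt{1481} \approx 192.42 i$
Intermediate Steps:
$n = 0$
$\sqrt{J{\left(n \right)} - 37075} = \sqrt{\left(50 - 0\right) - 37075} = \sqrt{\left(50 + 0\right) - 37075} = \sqrt{50 - 37075} = \sqrt{-37025} = 5 i \sqrt{1481}$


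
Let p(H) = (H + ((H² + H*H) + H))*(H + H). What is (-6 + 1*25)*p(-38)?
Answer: -4060528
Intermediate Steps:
p(H) = 2*H*(2*H + 2*H²) (p(H) = (H + ((H² + H²) + H))*(2*H) = (H + (2*H² + H))*(2*H) = (H + (H + 2*H²))*(2*H) = (2*H + 2*H²)*(2*H) = 2*H*(2*H + 2*H²))
(-6 + 1*25)*p(-38) = (-6 + 1*25)*(4*(-38)²*(1 - 38)) = (-6 + 25)*(4*1444*(-37)) = 19*(-213712) = -4060528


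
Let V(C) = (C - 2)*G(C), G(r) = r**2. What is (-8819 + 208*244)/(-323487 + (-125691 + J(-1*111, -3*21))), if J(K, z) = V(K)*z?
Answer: 41933/87264021 ≈ 0.00048053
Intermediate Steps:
V(C) = C**2*(-2 + C) (V(C) = (C - 2)*C**2 = (-2 + C)*C**2 = C**2*(-2 + C))
J(K, z) = z*K**2*(-2 + K) (J(K, z) = (K**2*(-2 + K))*z = z*K**2*(-2 + K))
(-8819 + 208*244)/(-323487 + (-125691 + J(-1*111, -3*21))) = (-8819 + 208*244)/(-323487 + (-125691 + (-3*21)*(-1*111)**2*(-2 - 1*111))) = (-8819 + 50752)/(-323487 + (-125691 - 63*(-111)**2*(-2 - 111))) = 41933/(-323487 + (-125691 - 63*12321*(-113))) = 41933/(-323487 + (-125691 + 87713199)) = 41933/(-323487 + 87587508) = 41933/87264021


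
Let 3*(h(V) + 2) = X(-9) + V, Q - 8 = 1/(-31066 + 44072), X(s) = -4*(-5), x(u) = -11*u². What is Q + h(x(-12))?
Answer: -20107273/39018 ≈ -515.33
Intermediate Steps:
X(s) = 20
Q = 104049/13006 (Q = 8 + 1/(-31066 + 44072) = 8 + 1/13006 = 104049/13006 ≈ 8.0001)
h(V) = 14/3 + V/3 (h(V) = -2 + (20 + V)/3 = -2 + (20/3 + V/3) = 14/3 + V/3)
Q + h(x(-12)) = 104049/13006 + (14/3 + (-11*(-12)²)/3) = 104049/13006 + (14/3 + (-11*144)/3) = 104049/13006 + (14/3 + (⅓)*(-1584)) = 104049/13006 + (14/3 - 528) = 104049/13006 - 1570/3 = -20107273/39018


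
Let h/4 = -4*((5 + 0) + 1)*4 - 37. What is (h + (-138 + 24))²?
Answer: 417316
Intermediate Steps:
h = -532 (h = 4*(-4*((5 + 0) + 1)*4 - 37) = 4*(-4*(5 + 1)*4 - 37) = 4*(-4*6*4 - 37) = 4*(-24*4 - 37) = 4*(-96 - 37) = 4*(-133) = -532)
(h + (-138 + 24))² = (-532 + (-138 + 24))² = (-532 - 114)² = (-646)² = 417316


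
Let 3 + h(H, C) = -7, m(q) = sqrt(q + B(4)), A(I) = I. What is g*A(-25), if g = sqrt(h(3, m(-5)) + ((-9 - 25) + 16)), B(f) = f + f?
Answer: -50*I*sqrt(7) ≈ -132.29*I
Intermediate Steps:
B(f) = 2*f
m(q) = sqrt(8 + q) (m(q) = sqrt(q + 2*4) = sqrt(q + 8) = sqrt(8 + q))
h(H, C) = -10 (h(H, C) = -3 - 7 = -10)
g = 2*I*sqrt(7) (g = sqrt(-10 + ((-9 - 25) + 16)) = sqrt(-10 + (-34 + 16)) = sqrt(-10 - 18) = sqrt(-28) = 2*I*sqrt(7) ≈ 5.2915*I)
g*A(-25) = (2*I*sqrt(7))*(-25) = -50*I*sqrt(7)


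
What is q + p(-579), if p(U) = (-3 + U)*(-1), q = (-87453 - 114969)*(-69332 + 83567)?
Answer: -2881476588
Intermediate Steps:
q = -2881477170 (q = -202422*14235 = -2881477170)
p(U) = 3 - U
q + p(-579) = -2881477170 + (3 - 1*(-579)) = -2881477170 + (3 + 579) = -2881477170 + 582 = -2881476588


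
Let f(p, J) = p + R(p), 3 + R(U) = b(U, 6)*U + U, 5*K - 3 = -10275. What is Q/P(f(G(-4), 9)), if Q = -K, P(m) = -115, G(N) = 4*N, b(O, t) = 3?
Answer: -10272/575 ≈ -17.864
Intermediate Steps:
K = -10272/5 (K = ⅗ + (⅕)*(-10275) = ⅗ - 2055 = -10272/5 ≈ -2054.4)
R(U) = -3 + 4*U (R(U) = -3 + (3*U + U) = -3 + 4*U)
f(p, J) = -3 + 5*p (f(p, J) = p + (-3 + 4*p) = -3 + 5*p)
Q = 10272/5 (Q = -1*(-10272/5) = 10272/5 ≈ 2054.4)
Q/P(f(G(-4), 9)) = (10272/5)/(-115) = (10272/5)*(-1/115) = -10272/575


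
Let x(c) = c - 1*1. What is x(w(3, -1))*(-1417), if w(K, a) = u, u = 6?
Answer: -7085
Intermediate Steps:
w(K, a) = 6
x(c) = -1 + c (x(c) = c - 1 = -1 + c)
x(w(3, -1))*(-1417) = (-1 + 6)*(-1417) = 5*(-1417) = -7085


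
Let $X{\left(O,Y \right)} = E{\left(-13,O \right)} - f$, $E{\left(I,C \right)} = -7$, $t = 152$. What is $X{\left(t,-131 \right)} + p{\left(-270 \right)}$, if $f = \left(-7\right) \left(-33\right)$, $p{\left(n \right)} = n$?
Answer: $-508$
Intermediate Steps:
$f = 231$
$X{\left(O,Y \right)} = -238$ ($X{\left(O,Y \right)} = -7 - 231 = -238$)
$X{\left(t,-131 \right)} + p{\left(-270 \right)} = -238 - 270 = -508$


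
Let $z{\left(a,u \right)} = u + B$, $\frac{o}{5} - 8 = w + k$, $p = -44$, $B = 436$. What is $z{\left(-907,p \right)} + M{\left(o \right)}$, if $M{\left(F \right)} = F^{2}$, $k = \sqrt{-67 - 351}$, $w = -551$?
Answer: $7361167 - 27150 i \sqrt{418} \approx 7.3612 \cdot 10^{6} - 5.5508 \cdot 10^{5} i$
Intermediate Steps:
$k = i \sqrt{418}$ ($k = \sqrt{-418} = i \sqrt{418} \approx 20.445 i$)
$o = -2715 + 5 i \sqrt{418}$ ($o = 40 + 5 \left(-551 + i \sqrt{418}\right) = 40 - \left(2755 - 5 i \sqrt{418}\right) = -2715 + 5 i \sqrt{418} \approx -2715.0 + 102.23 i$)
$z{\left(a,u \right)} = 436 + u$ ($z{\left(a,u \right)} = u + 436 = 436 + u$)
$z{\left(-907,p \right)} + M{\left(o \right)} = \left(436 - 44\right) + \left(-2715 + 5 i \sqrt{418}\right)^{2} = 392 + \left(-2715 + 5 i \sqrt{418}\right)^{2}$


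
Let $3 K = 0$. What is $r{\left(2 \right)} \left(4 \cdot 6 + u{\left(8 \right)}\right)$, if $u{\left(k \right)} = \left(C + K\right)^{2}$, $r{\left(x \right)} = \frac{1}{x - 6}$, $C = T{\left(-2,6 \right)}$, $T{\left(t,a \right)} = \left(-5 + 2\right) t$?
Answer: $-15$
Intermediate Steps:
$K = 0$ ($K = \frac{1}{3} \cdot 0 = 0$)
$T{\left(t,a \right)} = - 3 t$
$C = 6$ ($C = \left(-3\right) \left(-2\right) = 6$)
$r{\left(x \right)} = \frac{1}{-6 + x}$
$u{\left(k \right)} = 36$ ($u{\left(k \right)} = \left(6 + 0\right)^{2} = 6^{2} = 36$)
$r{\left(2 \right)} \left(4 \cdot 6 + u{\left(8 \right)}\right) = \frac{4 \cdot 6 + 36}{-6 + 2} = \frac{24 + 36}{-4} = \left(- \frac{1}{4}\right) 60 = -15$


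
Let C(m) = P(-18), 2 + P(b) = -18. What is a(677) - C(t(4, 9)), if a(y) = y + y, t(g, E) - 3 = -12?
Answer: 1374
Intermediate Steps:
P(b) = -20 (P(b) = -2 - 18 = -20)
t(g, E) = -9 (t(g, E) = 3 - 12 = -9)
C(m) = -20
a(y) = 2*y
a(677) - C(t(4, 9)) = 2*677 - 1*(-20) = 1354 + 20 = 1374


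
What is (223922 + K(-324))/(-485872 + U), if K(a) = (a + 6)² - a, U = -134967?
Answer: -325370/620839 ≈ -0.52408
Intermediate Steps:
K(a) = (6 + a)² - a
(223922 + K(-324))/(-485872 + U) = (223922 + ((6 - 324)² - 1*(-324)))/(-485872 - 134967) = (223922 + ((-318)² + 324))/(-620839) = (223922 + (101124 + 324))*(-1/620839) = (223922 + 101448)*(-1/620839) = 325370*(-1/620839) = -325370/620839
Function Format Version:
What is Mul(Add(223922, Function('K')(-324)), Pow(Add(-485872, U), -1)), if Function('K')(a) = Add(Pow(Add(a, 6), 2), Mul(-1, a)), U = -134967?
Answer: Rational(-325370, 620839) ≈ -0.52408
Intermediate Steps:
Function('K')(a) = Add(Pow(Add(6, a), 2), Mul(-1, a))
Mul(Add(223922, Function('K')(-324)), Pow(Add(-485872, U), -1)) = Mul(Add(223922, Add(Pow(Add(6, -324), 2), Mul(-1, -324))), Pow(Add(-485872, -134967), -1)) = Mul(Add(223922, Add(Pow(-318, 2), 324)), Pow(-620839, -1)) = Mul(Add(223922, Add(101124, 324)), Rational(-1, 620839)) = Mul(Add(223922, 101448), Rational(-1, 620839)) = Mul(325370, Rational(-1, 620839)) = Rational(-325370, 620839)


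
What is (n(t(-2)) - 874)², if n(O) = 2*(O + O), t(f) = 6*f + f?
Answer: 864900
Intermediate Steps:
t(f) = 7*f
n(O) = 4*O (n(O) = 2*(2*O) = 4*O)
(n(t(-2)) - 874)² = (4*(7*(-2)) - 874)² = (4*(-14) - 874)² = (-56 - 874)² = (-930)² = 864900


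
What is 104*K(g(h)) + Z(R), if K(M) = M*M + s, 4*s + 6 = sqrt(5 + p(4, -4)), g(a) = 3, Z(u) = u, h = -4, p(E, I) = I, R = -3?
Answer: 803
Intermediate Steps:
s = -5/4 (s = -3/2 + sqrt(5 - 4)/4 = -3/2 + sqrt(1)/4 = -3/2 + (1/4)*1 = -3/2 + 1/4 = -5/4 ≈ -1.2500)
K(M) = -5/4 + M**2 (K(M) = M*M - 5/4 = M**2 - 5/4 = -5/4 + M**2)
104*K(g(h)) + Z(R) = 104*(-5/4 + 3**2) - 3 = 104*(-5/4 + 9) - 3 = 104*(31/4) - 3 = 806 - 3 = 803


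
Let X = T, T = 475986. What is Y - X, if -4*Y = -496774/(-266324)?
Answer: -253533239315/532648 ≈ -4.7599e+5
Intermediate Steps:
X = 475986
Y = -248387/532648 (Y = -(-248387)/(2*(-266324)) = -(-248387)*(-1)/(2*266324) = -¼*248387/133162 = -248387/532648 ≈ -0.46632)
Y - X = -248387/532648 - 1*475986 = -248387/532648 - 475986 = -253533239315/532648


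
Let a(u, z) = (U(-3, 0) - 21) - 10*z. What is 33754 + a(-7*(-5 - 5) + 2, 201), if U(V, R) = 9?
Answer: 31732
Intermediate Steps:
a(u, z) = -12 - 10*z (a(u, z) = (9 - 21) - 10*z = -12 - 10*z)
33754 + a(-7*(-5 - 5) + 2, 201) = 33754 + (-12 - 10*201) = 33754 + (-12 - 2010) = 33754 - 2022 = 31732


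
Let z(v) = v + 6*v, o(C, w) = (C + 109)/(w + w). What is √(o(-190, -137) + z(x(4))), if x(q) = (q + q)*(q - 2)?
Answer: √8430706/274 ≈ 10.597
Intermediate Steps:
x(q) = 2*q*(-2 + q) (x(q) = (2*q)*(-2 + q) = 2*q*(-2 + q))
o(C, w) = (109 + C)/(2*w) (o(C, w) = (109 + C)/((2*w)) = (109 + C)*(1/(2*w)) = (109 + C)/(2*w))
z(v) = 7*v
√(o(-190, -137) + z(x(4))) = √((½)*(109 - 190)/(-137) + 7*(2*4*(-2 + 4))) = √((½)*(-1/137)*(-81) + 7*(2*4*2)) = √(81/274 + 7*16) = √(81/274 + 112) = √(30769/274) = √8430706/274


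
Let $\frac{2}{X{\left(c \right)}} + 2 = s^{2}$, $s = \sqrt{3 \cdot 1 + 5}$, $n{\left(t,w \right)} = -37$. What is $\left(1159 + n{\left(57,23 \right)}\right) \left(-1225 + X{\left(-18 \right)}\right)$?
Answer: $-1374076$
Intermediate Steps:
$s = 2 \sqrt{2}$ ($s = \sqrt{3 + 5} = \sqrt{8} = 2 \sqrt{2} \approx 2.8284$)
$X{\left(c \right)} = \frac{1}{3}$ ($X{\left(c \right)} = \frac{2}{-2 + \left(2 \sqrt{2}\right)^{2}} = \frac{2}{-2 + 8} = \frac{2}{6} = 2 \cdot \frac{1}{6} = \frac{1}{3}$)
$\left(1159 + n{\left(57,23 \right)}\right) \left(-1225 + X{\left(-18 \right)}\right) = \left(1159 - 37\right) \left(-1225 + \frac{1}{3}\right) = 1122 \left(- \frac{3674}{3}\right) = -1374076$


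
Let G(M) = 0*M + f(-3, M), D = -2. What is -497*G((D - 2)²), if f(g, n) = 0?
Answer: 0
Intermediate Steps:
G(M) = 0 (G(M) = 0*M + 0 = 0 + 0 = 0)
-497*G((D - 2)²) = -497*0 = 0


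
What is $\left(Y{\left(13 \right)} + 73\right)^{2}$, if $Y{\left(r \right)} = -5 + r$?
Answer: $6561$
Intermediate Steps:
$\left(Y{\left(13 \right)} + 73\right)^{2} = \left(\left(-5 + 13\right) + 73\right)^{2} = \left(8 + 73\right)^{2} = 81^{2} = 6561$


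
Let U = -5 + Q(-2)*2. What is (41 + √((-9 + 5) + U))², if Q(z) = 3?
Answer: (41 + I*√3)² ≈ 1678.0 + 142.03*I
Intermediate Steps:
U = 1 (U = -5 + 3*2 = -5 + 6 = 1)
(41 + √((-9 + 5) + U))² = (41 + √((-9 + 5) + 1))² = (41 + √(-4 + 1))² = (41 + √(-3))² = (41 + I*√3)²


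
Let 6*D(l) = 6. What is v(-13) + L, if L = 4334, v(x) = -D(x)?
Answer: 4333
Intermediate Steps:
D(l) = 1 (D(l) = (⅙)*6 = 1)
v(x) = -1 (v(x) = -1*1 = -1)
v(-13) + L = -1 + 4334 = 4333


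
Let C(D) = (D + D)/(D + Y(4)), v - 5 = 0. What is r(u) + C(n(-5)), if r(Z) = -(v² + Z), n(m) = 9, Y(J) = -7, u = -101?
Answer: 85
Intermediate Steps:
v = 5 (v = 5 + 0 = 5)
C(D) = 2*D/(-7 + D) (C(D) = (D + D)/(D - 7) = (2*D)/(-7 + D) = 2*D/(-7 + D))
r(Z) = -25 - Z (r(Z) = -(5² + Z) = -(25 + Z) = -25 - Z)
r(u) + C(n(-5)) = (-25 - 1*(-101)) + 2*9/(-7 + 9) = (-25 + 101) + 2*9/2 = 76 + 2*9*(½) = 76 + 9 = 85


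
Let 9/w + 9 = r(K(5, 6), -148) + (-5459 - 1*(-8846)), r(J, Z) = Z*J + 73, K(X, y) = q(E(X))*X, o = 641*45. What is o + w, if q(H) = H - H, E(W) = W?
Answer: 99544104/3451 ≈ 28845.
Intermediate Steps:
q(H) = 0
o = 28845
K(X, y) = 0 (K(X, y) = 0*X = 0)
r(J, Z) = 73 + J*Z (r(J, Z) = J*Z + 73 = 73 + J*Z)
w = 9/3451 (w = 9/(-9 + ((73 + 0*(-148)) + (-5459 - 1*(-8846)))) = 9/(-9 + ((73 + 0) + (-5459 + 8846))) = 9/(-9 + (73 + 3387)) = 9/(-9 + 3460) = 9/3451 ≈ 0.0026079)
o + w = 28845 + 9/3451 = 99544104/3451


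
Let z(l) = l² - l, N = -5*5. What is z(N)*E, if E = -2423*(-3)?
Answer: 4724850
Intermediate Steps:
E = 7269
N = -25
z(N)*E = -25*(-1 - 25)*7269 = -25*(-26)*7269 = 650*7269 = 4724850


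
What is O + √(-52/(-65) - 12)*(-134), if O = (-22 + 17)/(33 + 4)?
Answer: -5/37 - 268*I*√70/5 ≈ -0.13514 - 448.45*I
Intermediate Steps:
O = -5/37 ≈ -0.13514
O + √(-52/(-65) - 12)*(-134) = -5/37 + √(-52/(-65) - 12)*(-134) = -5/37 + √(-52*(-1/65) - 12)*(-134) = -5/37 + √(⅘ - 12)*(-134) = -5/37 + √(-56/5)*(-134) = -5/37 + (2*I*√70/5)*(-134) = -5/37 - 268*I*√70/5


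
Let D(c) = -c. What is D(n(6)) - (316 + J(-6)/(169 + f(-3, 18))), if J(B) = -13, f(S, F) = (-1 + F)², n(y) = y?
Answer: -147463/458 ≈ -321.97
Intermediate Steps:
D(n(6)) - (316 + J(-6)/(169 + f(-3, 18))) = -1*6 - (316 - 13/(169 + (-1 + 18)²)) = -6 - (316 - 13/(169 + 17²)) = -6 - (316 - 13/(169 + 289)) = -6 - (316 - 13/458) = -6 - 1*144715/458 = -6 - 144715/458 = -147463/458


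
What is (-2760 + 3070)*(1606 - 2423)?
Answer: -253270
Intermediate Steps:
(-2760 + 3070)*(1606 - 2423) = 310*(-817) = -253270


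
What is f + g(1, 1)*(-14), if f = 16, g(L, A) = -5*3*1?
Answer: 226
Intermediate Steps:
g(L, A) = -15 (g(L, A) = -15*1 = -15)
f + g(1, 1)*(-14) = 16 - 15*(-14) = 16 + 210 = 226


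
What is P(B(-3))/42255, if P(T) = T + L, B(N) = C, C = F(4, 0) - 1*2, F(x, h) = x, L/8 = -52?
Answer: -46/4695 ≈ -0.0097977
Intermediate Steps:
L = -416 (L = 8*(-52) = -416)
C = 2 (C = 4 - 1*2 = 4 - 2 = 2)
B(N) = 2
P(T) = -416 + T (P(T) = T - 416 = -416 + T)
P(B(-3))/42255 = (-416 + 2)/42255 = -414*1/42255 = -46/4695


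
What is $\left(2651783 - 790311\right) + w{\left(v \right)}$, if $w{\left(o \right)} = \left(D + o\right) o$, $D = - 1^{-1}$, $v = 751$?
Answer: $2424722$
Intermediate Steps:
$D = -1$ ($D = \left(-1\right) 1 = -1$)
$w{\left(o \right)} = o \left(-1 + o\right)$ ($w{\left(o \right)} = \left(-1 + o\right) o = o \left(-1 + o\right)$)
$\left(2651783 - 790311\right) + w{\left(v \right)} = \left(2651783 - 790311\right) + 751 \left(-1 + 751\right) = 1861472 + 751 \cdot 750 = 1861472 + 563250 = 2424722$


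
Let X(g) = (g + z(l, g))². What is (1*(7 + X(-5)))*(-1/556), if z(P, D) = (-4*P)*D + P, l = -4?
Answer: -1982/139 ≈ -14.259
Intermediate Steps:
z(P, D) = P - 4*D*P (z(P, D) = -4*D*P + P = P - 4*D*P)
X(g) = (-4 + 17*g)² (X(g) = (g - 4*(1 - 4*g))² = (g + (-4 + 16*g))² = (-4 + 17*g)²)
(1*(7 + X(-5)))*(-1/556) = (1*(7 + (-4 + 17*(-5))²))*(-1/556) = (1*(7 + (-4 - 85)²))*(-1*1/556) = (1*(7 + (-89)²))*(-1/556) = (1*(7 + 7921))*(-1/556) = (1*7928)*(-1/556) = 7928*(-1/556) = -1982/139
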